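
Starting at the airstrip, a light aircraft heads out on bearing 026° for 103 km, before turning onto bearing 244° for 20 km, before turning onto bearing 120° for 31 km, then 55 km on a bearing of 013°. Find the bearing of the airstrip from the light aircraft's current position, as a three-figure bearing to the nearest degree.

Leg 1 (026°, 103 km): east 103 sin 26° = 45.15, north 103 cos 26° = 92.58
Leg 2 (244°, 20 km): east 20 sin 244° = -17.98, north 20 cos 244° = -8.77
Leg 3 (120°, 31 km): east 31 sin 120° = 26.85, north 31 cos 120° = -15.50
Leg 4 (013°, 55 km): east 55 sin 13° = 12.37, north 55 cos 13° = 53.59
Net displacement: 66.40 east, 121.90 north. Direction back to start is (-66.40, -121.90): bearing = atan2(-66.40, -121.90) mod 360° = 208.58° ≈ 209°.

209°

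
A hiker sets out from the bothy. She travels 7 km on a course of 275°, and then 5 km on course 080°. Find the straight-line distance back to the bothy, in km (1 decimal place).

Leg 1 (275°, 7 km): east 7 sin 275° = -6.97, north 7 cos 275° = 0.61
Leg 2 (080°, 5 km): east 5 sin 80° = 4.92, north 5 cos 80° = 0.87
Net: -2.05 east, 1.48 north. Distance = √((-2.05)² + (1.48)²) = 2.527 km.

2.5 km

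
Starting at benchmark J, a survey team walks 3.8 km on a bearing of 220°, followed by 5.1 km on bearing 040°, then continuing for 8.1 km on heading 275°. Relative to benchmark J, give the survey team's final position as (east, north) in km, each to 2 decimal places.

(-7.23, 1.70)

Leg 1 (220°, 3.8 km): east 3.8 sin 220° = -2.44, north 3.8 cos 220° = -2.91
Leg 2 (040°, 5.1 km): east 5.1 sin 40° = 3.28, north 5.1 cos 40° = 3.91
Leg 3 (275°, 8.1 km): east 8.1 sin 275° = -8.07, north 8.1 cos 275° = 0.71
Summing: -7.23 km east, 1.70 km north → (-7.23, 1.70).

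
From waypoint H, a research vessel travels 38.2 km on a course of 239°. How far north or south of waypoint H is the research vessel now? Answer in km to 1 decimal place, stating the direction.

Leg 1 (239°, 38.2 km): east 38.2 sin 239° = -32.74, north 38.2 cos 239° = -19.67
Net north component: -19.67 km.

19.7 km south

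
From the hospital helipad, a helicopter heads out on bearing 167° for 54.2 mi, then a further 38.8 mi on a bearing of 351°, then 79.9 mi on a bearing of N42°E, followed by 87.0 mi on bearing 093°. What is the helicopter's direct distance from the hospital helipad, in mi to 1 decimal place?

151.9 mi

Leg 1 (167°, 54.2 mi): east 54.2 sin 167° = 12.19, north 54.2 cos 167° = -52.81
Leg 2 (351°, 38.8 mi): east 38.8 sin 351° = -6.07, north 38.8 cos 351° = 38.32
Leg 3 (N42°E, 79.9 mi): east 79.9 sin 42° = 53.46, north 79.9 cos 42° = 59.38
Leg 4 (093°, 87.0 mi): east 87.0 sin 93° = 86.88, north 87.0 cos 93° = -4.55
Net: 146.47 east, 40.34 north. Distance = √((146.47)² + (40.34)²) = 151.919 mi.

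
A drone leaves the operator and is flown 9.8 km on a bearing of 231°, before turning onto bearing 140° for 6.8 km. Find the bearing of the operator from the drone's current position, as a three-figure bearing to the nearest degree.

Leg 1 (231°, 9.8 km): east 9.8 sin 231° = -7.62, north 9.8 cos 231° = -6.17
Leg 2 (140°, 6.8 km): east 6.8 sin 140° = 4.37, north 6.8 cos 140° = -5.21
Net displacement: -3.25 east, -11.38 north. Direction back to start is (3.25, 11.38): bearing = atan2(3.25, 11.38) mod 360° = 15.92° ≈ 016°.

016°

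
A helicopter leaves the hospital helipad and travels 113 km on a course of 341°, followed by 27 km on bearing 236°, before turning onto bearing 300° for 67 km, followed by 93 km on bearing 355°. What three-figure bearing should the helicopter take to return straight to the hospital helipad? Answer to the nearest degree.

Leg 1 (341°, 113 km): east 113 sin 341° = -36.79, north 113 cos 341° = 106.84
Leg 2 (236°, 27 km): east 27 sin 236° = -22.38, north 27 cos 236° = -15.10
Leg 3 (300°, 67 km): east 67 sin 300° = -58.02, north 67 cos 300° = 33.50
Leg 4 (355°, 93 km): east 93 sin 355° = -8.11, north 93 cos 355° = 92.65
Net displacement: -125.30 east, 217.89 north. Direction back to start is (125.30, -217.89): bearing = atan2(125.30, -217.89) mod 360° = 150.10° ≈ 150°.

150°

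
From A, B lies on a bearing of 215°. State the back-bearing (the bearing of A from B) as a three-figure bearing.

035°

Back-bearing = 215° − 180° = 035°.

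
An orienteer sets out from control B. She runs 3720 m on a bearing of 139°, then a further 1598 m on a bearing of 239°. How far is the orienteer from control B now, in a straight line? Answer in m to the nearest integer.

Leg 1 (139°, 3720 m): east 3720 sin 139° = 2440.54, north 3720 cos 139° = -2807.52
Leg 2 (239°, 1598 m): east 1598 sin 239° = -1369.75, north 1598 cos 239° = -823.03
Net: 1070.79 east, -3630.55 north. Distance = √((1070.79)² + (-3630.55)²) = 3785.166 m.

3785 m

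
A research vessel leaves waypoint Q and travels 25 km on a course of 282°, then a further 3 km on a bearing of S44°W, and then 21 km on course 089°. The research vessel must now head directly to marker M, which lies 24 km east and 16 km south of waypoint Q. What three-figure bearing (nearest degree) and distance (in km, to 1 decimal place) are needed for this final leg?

123°, 35.3 km

Leg 1 (282°, 25 km): east 25 sin 282° = -24.45, north 25 cos 282° = 5.20
Leg 2 (S44°W, 3 km): east 3 sin 224° = -2.08, north 3 cos 224° = -2.16
Leg 3 (089°, 21 km): east 21 sin 89° = 21.00, north 21 cos 89° = 0.37
Current position: (-5.54, 3.41). Target: (24, -16). Remaining: Δeast = 29.54, Δnorth = -19.41.
Bearing = atan2(29.54, -19.41) mod 360° = 123.30°; distance = √((29.54)² + (-19.41)²) = 35.345 km.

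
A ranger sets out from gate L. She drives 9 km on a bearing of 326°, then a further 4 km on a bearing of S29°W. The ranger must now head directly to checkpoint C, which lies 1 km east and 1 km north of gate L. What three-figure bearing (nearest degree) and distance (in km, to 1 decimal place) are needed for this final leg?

Leg 1 (326°, 9 km): east 9 sin 326° = -5.03, north 9 cos 326° = 7.46
Leg 2 (S29°W, 4 km): east 4 sin 209° = -1.94, north 4 cos 209° = -3.50
Current position: (-6.97, 3.96). Target: (1, 1). Remaining: Δeast = 7.97, Δnorth = -2.96.
Bearing = atan2(7.97, -2.96) mod 360° = 110.39°; distance = √((7.97)² + (-2.96)²) = 8.505 km.

110°, 8.5 km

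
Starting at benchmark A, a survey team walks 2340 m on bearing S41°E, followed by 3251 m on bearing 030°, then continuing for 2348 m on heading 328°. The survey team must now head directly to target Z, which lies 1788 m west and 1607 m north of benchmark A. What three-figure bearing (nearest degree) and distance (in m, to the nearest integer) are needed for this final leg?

249°, 3972 m

Leg 1 (S41°E, 2340 m): east 2340 sin 139° = 1535.18, north 2340 cos 139° = -1766.02
Leg 2 (030°, 3251 m): east 3251 sin 30° = 1625.50, north 3251 cos 30° = 2815.45
Leg 3 (328°, 2348 m): east 2348 sin 328° = -1244.25, north 2348 cos 328° = 1991.22
Current position: (1916.43, 3040.65). Target: (-1788, 1607). Remaining: Δeast = -3704.43, Δnorth = -1433.65.
Bearing = atan2(-3704.43, -1433.65) mod 360° = 248.84°; distance = √((-3704.43)² + (-1433.65)²) = 3972.169 m.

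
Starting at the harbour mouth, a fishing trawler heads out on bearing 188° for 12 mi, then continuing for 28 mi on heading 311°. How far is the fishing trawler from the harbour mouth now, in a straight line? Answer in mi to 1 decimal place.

Leg 1 (188°, 12 mi): east 12 sin 188° = -1.67, north 12 cos 188° = -11.88
Leg 2 (311°, 28 mi): east 28 sin 311° = -21.13, north 28 cos 311° = 18.37
Net: -22.80 east, 6.49 north. Distance = √((-22.80)² + (6.49)²) = 23.707 mi.

23.7 mi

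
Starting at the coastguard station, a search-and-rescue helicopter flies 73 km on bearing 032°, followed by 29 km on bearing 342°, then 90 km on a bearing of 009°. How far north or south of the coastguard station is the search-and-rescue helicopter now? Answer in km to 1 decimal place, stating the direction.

178.4 km north

Leg 1 (032°, 73 km): east 73 sin 32° = 38.68, north 73 cos 32° = 61.91
Leg 2 (342°, 29 km): east 29 sin 342° = -8.96, north 29 cos 342° = 27.58
Leg 3 (009°, 90 km): east 90 sin 9° = 14.08, north 90 cos 9° = 88.89
Net north component: 178.38 km.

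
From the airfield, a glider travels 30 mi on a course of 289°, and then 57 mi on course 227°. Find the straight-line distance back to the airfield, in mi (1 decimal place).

Leg 1 (289°, 30 mi): east 30 sin 289° = -28.37, north 30 cos 289° = 9.77
Leg 2 (227°, 57 mi): east 57 sin 227° = -41.69, north 57 cos 227° = -38.87
Net: -70.05 east, -29.11 north. Distance = √((-70.05)² + (-29.11)²) = 75.859 mi.

75.9 mi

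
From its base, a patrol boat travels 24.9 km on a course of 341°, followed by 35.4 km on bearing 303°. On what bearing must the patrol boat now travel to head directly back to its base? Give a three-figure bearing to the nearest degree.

139°

Leg 1 (341°, 24.9 km): east 24.9 sin 341° = -8.11, north 24.9 cos 341° = 23.54
Leg 2 (303°, 35.4 km): east 35.4 sin 303° = -29.69, north 35.4 cos 303° = 19.28
Net displacement: -37.80 east, 42.82 north. Direction back to start is (37.80, -42.82): bearing = atan2(37.80, -42.82) mod 360° = 138.57° ≈ 139°.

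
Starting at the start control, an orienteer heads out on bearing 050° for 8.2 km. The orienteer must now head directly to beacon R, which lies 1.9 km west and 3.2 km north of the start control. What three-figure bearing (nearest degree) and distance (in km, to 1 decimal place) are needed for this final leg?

256°, 8.4 km

Leg 1 (050°, 8.2 km): east 8.2 sin 50° = 6.28, north 8.2 cos 50° = 5.27
Current position: (6.28, 5.27). Target: (-1.9, 3.2). Remaining: Δeast = -8.18, Δnorth = -2.07.
Bearing = atan2(-8.18, -2.07) mod 360° = 255.80°; distance = √((-8.18)² + (-2.07)²) = 8.440 km.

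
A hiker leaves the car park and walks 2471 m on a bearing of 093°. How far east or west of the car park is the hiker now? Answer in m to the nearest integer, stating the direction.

Leg 1 (093°, 2471 m): east 2471 sin 93° = 2467.61, north 2471 cos 93° = -129.32
Net east component: 2467.61 m.

2468 m east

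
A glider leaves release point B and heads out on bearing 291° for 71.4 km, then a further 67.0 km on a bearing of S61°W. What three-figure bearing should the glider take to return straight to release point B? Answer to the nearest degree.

087°

Leg 1 (291°, 71.4 km): east 71.4 sin 291° = -66.66, north 71.4 cos 291° = 25.59
Leg 2 (S61°W, 67.0 km): east 67.0 sin 241° = -58.60, north 67.0 cos 241° = -32.48
Net displacement: -125.26 east, -6.89 north. Direction back to start is (125.26, 6.89): bearing = atan2(125.26, 6.89) mod 360° = 86.85° ≈ 087°.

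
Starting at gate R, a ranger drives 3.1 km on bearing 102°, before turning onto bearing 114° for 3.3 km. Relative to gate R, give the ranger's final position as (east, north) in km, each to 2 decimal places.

Leg 1 (102°, 3.1 km): east 3.1 sin 102° = 3.03, north 3.1 cos 102° = -0.64
Leg 2 (114°, 3.3 km): east 3.3 sin 114° = 3.01, north 3.3 cos 114° = -1.34
Summing: 6.05 km east, -1.99 km north → (6.05, -1.99).

(6.05, -1.99)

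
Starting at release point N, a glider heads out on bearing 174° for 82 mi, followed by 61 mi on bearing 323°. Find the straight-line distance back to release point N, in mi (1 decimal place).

43.2 mi

Leg 1 (174°, 82 mi): east 82 sin 174° = 8.57, north 82 cos 174° = -81.55
Leg 2 (323°, 61 mi): east 61 sin 323° = -36.71, north 61 cos 323° = 48.72
Net: -28.14 east, -32.83 north. Distance = √((-28.14)² + (-32.83)²) = 43.242 mi.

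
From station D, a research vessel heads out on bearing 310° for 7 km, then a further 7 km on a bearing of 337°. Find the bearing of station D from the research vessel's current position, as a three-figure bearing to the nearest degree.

Leg 1 (310°, 7 km): east 7 sin 310° = -5.36, north 7 cos 310° = 4.50
Leg 2 (337°, 7 km): east 7 sin 337° = -2.74, north 7 cos 337° = 6.44
Net displacement: -8.10 east, 10.94 north. Direction back to start is (8.10, -10.94): bearing = atan2(8.10, -10.94) mod 360° = 143.50° ≈ 144°.

144°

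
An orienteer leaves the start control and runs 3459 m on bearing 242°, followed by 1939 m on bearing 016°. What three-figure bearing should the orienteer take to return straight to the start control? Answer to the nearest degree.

Leg 1 (242°, 3459 m): east 3459 sin 242° = -3054.12, north 3459 cos 242° = -1623.90
Leg 2 (016°, 1939 m): east 1939 sin 16° = 534.46, north 1939 cos 16° = 1863.89
Net displacement: -2519.65 east, 239.98 north. Direction back to start is (2519.65, -239.98): bearing = atan2(2519.65, -239.98) mod 360° = 95.44° ≈ 095°.

095°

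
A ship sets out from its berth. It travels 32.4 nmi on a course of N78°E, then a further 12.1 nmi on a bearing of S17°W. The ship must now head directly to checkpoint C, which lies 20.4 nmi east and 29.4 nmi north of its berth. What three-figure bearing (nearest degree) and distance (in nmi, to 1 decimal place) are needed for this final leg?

347°, 35.1 nmi

Leg 1 (N78°E, 32.4 nmi): east 32.4 sin 78° = 31.69, north 32.4 cos 78° = 6.74
Leg 2 (S17°W, 12.1 nmi): east 12.1 sin 197° = -3.54, north 12.1 cos 197° = -11.57
Current position: (28.15, -4.83). Target: (20.4, 29.4). Remaining: Δeast = -7.75, Δnorth = 34.23.
Bearing = atan2(-7.75, 34.23) mod 360° = 347.24°; distance = √((-7.75)² + (34.23)²) = 35.102 nmi.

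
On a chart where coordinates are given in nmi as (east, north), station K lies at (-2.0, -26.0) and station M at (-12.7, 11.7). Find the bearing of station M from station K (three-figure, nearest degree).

Δeast = -12.7 − -2.0 = -10.70; Δnorth = 11.7 − -26.0 = 37.70.
Bearing = atan2(Δeast, Δnorth) mod 360° = 344.16° ≈ 344°.

344°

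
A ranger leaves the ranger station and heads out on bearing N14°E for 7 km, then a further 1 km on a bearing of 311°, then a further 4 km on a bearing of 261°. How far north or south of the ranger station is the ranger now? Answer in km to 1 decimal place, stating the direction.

Leg 1 (N14°E, 7 km): east 7 sin 14° = 1.69, north 7 cos 14° = 6.79
Leg 2 (311°, 1 km): east 1 sin 311° = -0.75, north 1 cos 311° = 0.66
Leg 3 (261°, 4 km): east 4 sin 261° = -3.95, north 4 cos 261° = -0.63
Net north component: 6.82 km.

6.8 km north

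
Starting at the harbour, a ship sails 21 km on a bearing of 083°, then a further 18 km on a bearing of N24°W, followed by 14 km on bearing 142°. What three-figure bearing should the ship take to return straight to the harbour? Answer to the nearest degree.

250°

Leg 1 (083°, 21 km): east 21 sin 83° = 20.84, north 21 cos 83° = 2.56
Leg 2 (N24°W, 18 km): east 18 sin 336° = -7.32, north 18 cos 336° = 16.44
Leg 3 (142°, 14 km): east 14 sin 142° = 8.62, north 14 cos 142° = -11.03
Net displacement: 22.14 east, 7.97 north. Direction back to start is (-22.14, -7.97): bearing = atan2(-22.14, -7.97) mod 360° = 250.20° ≈ 250°.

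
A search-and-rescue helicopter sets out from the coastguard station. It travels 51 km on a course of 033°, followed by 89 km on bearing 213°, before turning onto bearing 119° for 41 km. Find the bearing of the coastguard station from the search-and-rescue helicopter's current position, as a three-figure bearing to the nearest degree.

Leg 1 (033°, 51 km): east 51 sin 33° = 27.78, north 51 cos 33° = 42.77
Leg 2 (213°, 89 km): east 89 sin 213° = -48.47, north 89 cos 213° = -74.64
Leg 3 (119°, 41 km): east 41 sin 119° = 35.86, north 41 cos 119° = -19.88
Net displacement: 15.16 east, -51.75 north. Direction back to start is (-15.16, 51.75): bearing = atan2(-15.16, 51.75) mod 360° = 343.67° ≈ 344°.

344°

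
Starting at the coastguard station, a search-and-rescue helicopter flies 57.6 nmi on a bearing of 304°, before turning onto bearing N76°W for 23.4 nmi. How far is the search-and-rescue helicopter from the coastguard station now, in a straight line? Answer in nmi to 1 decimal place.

Leg 1 (304°, 57.6 nmi): east 57.6 sin 304° = -47.75, north 57.6 cos 304° = 32.21
Leg 2 (N76°W, 23.4 nmi): east 23.4 sin 284° = -22.70, north 23.4 cos 284° = 5.66
Net: -70.46 east, 37.87 north. Distance = √((-70.46)² + (37.87)²) = 79.990 nmi.

80.0 nmi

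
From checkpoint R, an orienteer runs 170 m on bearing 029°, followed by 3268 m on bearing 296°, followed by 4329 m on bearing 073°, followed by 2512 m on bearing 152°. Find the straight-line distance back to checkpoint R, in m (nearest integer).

2543 m

Leg 1 (029°, 170 m): east 170 sin 29° = 82.42, north 170 cos 29° = 148.69
Leg 2 (296°, 3268 m): east 3268 sin 296° = -2937.26, north 3268 cos 296° = 1432.60
Leg 3 (073°, 4329 m): east 4329 sin 73° = 4139.84, north 4329 cos 73° = 1265.68
Leg 4 (152°, 2512 m): east 2512 sin 152° = 1179.31, north 2512 cos 152° = -2217.96
Net: 2464.31 east, 629.00 north. Distance = √((2464.31)² + (629.00)²) = 2543.321 m.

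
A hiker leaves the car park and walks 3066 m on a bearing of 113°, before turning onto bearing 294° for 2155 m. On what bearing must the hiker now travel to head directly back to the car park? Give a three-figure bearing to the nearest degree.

Leg 1 (113°, 3066 m): east 3066 sin 113° = 2822.27, north 3066 cos 113° = -1197.98
Leg 2 (294°, 2155 m): east 2155 sin 294° = -1968.69, north 2155 cos 294° = 876.52
Net displacement: 853.58 east, -321.46 north. Direction back to start is (-853.58, 321.46): bearing = atan2(-853.58, 321.46) mod 360° = 290.64° ≈ 291°.

291°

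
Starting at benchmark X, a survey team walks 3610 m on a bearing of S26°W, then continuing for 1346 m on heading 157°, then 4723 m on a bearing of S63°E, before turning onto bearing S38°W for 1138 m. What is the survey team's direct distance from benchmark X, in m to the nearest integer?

Leg 1 (S26°W, 3610 m): east 3610 sin 206° = -1582.52, north 3610 cos 206° = -3244.65
Leg 2 (157°, 1346 m): east 1346 sin 157° = 525.92, north 1346 cos 157° = -1239.00
Leg 3 (S63°E, 4723 m): east 4723 sin 117° = 4208.22, north 4723 cos 117° = -2144.20
Leg 4 (S38°W, 1138 m): east 1138 sin 218° = -700.62, north 1138 cos 218° = -896.76
Net: 2451.01 east, -7524.60 north. Distance = √((2451.01)² + (-7524.60)²) = 7913.724 m.

7914 m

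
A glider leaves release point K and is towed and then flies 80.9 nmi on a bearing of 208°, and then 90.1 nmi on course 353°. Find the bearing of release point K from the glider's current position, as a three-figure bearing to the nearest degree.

110°

Leg 1 (208°, 80.9 nmi): east 80.9 sin 208° = -37.98, north 80.9 cos 208° = -71.43
Leg 2 (353°, 90.1 nmi): east 90.1 sin 353° = -10.98, north 90.1 cos 353° = 89.43
Net displacement: -48.96 east, 18.00 north. Direction back to start is (48.96, -18.00): bearing = atan2(48.96, -18.00) mod 360° = 110.18° ≈ 110°.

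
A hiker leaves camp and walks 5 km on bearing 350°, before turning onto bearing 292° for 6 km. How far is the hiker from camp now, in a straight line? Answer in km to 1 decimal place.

Leg 1 (350°, 5 km): east 5 sin 350° = -0.87, north 5 cos 350° = 4.92
Leg 2 (292°, 6 km): east 6 sin 292° = -5.56, north 6 cos 292° = 2.25
Net: -6.43 east, 7.17 north. Distance = √((-6.43)² + (7.17)²) = 9.633 km.

9.6 km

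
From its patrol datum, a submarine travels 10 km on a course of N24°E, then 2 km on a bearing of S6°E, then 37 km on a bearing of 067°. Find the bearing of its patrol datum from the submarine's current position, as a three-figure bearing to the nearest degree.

Leg 1 (N24°E, 10 km): east 10 sin 24° = 4.07, north 10 cos 24° = 9.14
Leg 2 (S6°E, 2 km): east 2 sin 174° = 0.21, north 2 cos 174° = -1.99
Leg 3 (067°, 37 km): east 37 sin 67° = 34.06, north 37 cos 67° = 14.46
Net displacement: 38.34 east, 21.60 north. Direction back to start is (-38.34, -21.60): bearing = atan2(-38.34, -21.60) mod 360° = 240.60° ≈ 241°.

241°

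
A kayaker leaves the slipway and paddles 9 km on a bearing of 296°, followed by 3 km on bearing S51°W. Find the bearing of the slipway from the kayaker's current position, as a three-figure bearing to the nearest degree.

Leg 1 (296°, 9 km): east 9 sin 296° = -8.09, north 9 cos 296° = 3.95
Leg 2 (S51°W, 3 km): east 3 sin 231° = -2.33, north 3 cos 231° = -1.89
Net displacement: -10.42 east, 2.06 north. Direction back to start is (10.42, -2.06): bearing = atan2(10.42, -2.06) mod 360° = 101.17° ≈ 101°.

101°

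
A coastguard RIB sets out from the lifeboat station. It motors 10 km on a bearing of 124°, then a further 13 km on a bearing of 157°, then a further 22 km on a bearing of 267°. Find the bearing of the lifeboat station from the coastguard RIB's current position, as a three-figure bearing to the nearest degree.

025°

Leg 1 (124°, 10 km): east 10 sin 124° = 8.29, north 10 cos 124° = -5.59
Leg 2 (157°, 13 km): east 13 sin 157° = 5.08, north 13 cos 157° = -11.97
Leg 3 (267°, 22 km): east 22 sin 267° = -21.97, north 22 cos 267° = -1.15
Net displacement: -8.60 east, -18.71 north. Direction back to start is (8.60, 18.71): bearing = atan2(8.60, 18.71) mod 360° = 24.69° ≈ 025°.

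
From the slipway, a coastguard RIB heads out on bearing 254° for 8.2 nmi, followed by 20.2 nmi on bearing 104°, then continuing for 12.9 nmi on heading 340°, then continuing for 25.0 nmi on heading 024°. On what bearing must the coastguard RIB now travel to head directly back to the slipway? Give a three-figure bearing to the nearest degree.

Leg 1 (254°, 8.2 nmi): east 8.2 sin 254° = -7.88, north 8.2 cos 254° = -2.26
Leg 2 (104°, 20.2 nmi): east 20.2 sin 104° = 19.60, north 20.2 cos 104° = -4.89
Leg 3 (340°, 12.9 nmi): east 12.9 sin 340° = -4.41, north 12.9 cos 340° = 12.12
Leg 4 (024°, 25.0 nmi): east 25.0 sin 24° = 10.17, north 25.0 cos 24° = 22.84
Net displacement: 17.47 east, 27.81 north. Direction back to start is (-17.47, -27.81): bearing = atan2(-17.47, -27.81) mod 360° = 212.14° ≈ 212°.

212°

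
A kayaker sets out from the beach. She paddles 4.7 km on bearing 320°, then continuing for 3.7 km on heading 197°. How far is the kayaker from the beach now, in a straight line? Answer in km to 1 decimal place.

Leg 1 (320°, 4.7 km): east 4.7 sin 320° = -3.02, north 4.7 cos 320° = 3.60
Leg 2 (197°, 3.7 km): east 3.7 sin 197° = -1.08, north 3.7 cos 197° = -3.54
Net: -4.10 east, 0.06 north. Distance = √((-4.10)² + (0.06)²) = 4.103 km.

4.1 km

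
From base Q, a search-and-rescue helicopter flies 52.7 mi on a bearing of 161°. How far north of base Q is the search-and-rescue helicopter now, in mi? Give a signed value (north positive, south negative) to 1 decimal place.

Leg 1 (161°, 52.7 mi): east 52.7 sin 161° = 17.16, north 52.7 cos 161° = -49.83
Net north component: -49.83 mi.

-49.8 mi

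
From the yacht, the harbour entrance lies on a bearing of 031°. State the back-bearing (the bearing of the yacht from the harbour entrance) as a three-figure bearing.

211°

Back-bearing = 031° + 180° = 211°.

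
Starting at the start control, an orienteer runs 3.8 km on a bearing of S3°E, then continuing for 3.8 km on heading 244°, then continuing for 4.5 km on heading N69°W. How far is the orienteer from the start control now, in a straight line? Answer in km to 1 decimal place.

8.4 km

Leg 1 (S3°E, 3.8 km): east 3.8 sin 177° = 0.20, north 3.8 cos 177° = -3.79
Leg 2 (244°, 3.8 km): east 3.8 sin 244° = -3.42, north 3.8 cos 244° = -1.67
Leg 3 (N69°W, 4.5 km): east 4.5 sin 291° = -4.20, north 4.5 cos 291° = 1.61
Net: -7.42 east, -3.85 north. Distance = √((-7.42)² + (-3.85)²) = 8.356 km.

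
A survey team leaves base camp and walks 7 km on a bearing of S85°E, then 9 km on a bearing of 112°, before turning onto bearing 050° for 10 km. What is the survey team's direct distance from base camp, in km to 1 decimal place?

23.1 km

Leg 1 (S85°E, 7 km): east 7 sin 95° = 6.97, north 7 cos 95° = -0.61
Leg 2 (112°, 9 km): east 9 sin 112° = 8.34, north 9 cos 112° = -3.37
Leg 3 (050°, 10 km): east 10 sin 50° = 7.66, north 10 cos 50° = 6.43
Net: 22.98 east, 2.45 north. Distance = √((22.98)² + (2.45)²) = 23.108 km.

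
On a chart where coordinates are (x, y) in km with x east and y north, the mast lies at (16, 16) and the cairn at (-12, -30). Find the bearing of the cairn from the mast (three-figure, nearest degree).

211°

Δeast = -12 − 16 = -28.00; Δnorth = -30 − 16 = -46.00.
Bearing = atan2(Δeast, Δnorth) mod 360° = 211.33° ≈ 211°.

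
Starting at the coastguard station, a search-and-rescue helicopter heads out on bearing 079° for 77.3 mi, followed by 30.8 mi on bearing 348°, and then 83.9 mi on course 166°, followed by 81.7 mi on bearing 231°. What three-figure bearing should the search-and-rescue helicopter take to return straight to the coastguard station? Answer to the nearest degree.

343°

Leg 1 (079°, 77.3 mi): east 77.3 sin 79° = 75.88, north 77.3 cos 79° = 14.75
Leg 2 (348°, 30.8 mi): east 30.8 sin 348° = -6.40, north 30.8 cos 348° = 30.13
Leg 3 (166°, 83.9 mi): east 83.9 sin 166° = 20.30, north 83.9 cos 166° = -81.41
Leg 4 (231°, 81.7 mi): east 81.7 sin 231° = -63.49, north 81.7 cos 231° = -51.42
Net displacement: 26.28 east, -87.95 north. Direction back to start is (-26.28, 87.95): bearing = atan2(-26.28, 87.95) mod 360° = 343.36° ≈ 343°.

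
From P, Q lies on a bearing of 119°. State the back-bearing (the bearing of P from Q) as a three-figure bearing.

299°

Back-bearing = 119° + 180° = 299°.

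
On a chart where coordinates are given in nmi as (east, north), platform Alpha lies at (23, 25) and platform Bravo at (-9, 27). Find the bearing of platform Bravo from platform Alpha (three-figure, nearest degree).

274°

Δeast = -9 − 23 = -32.00; Δnorth = 27 − 25 = 2.00.
Bearing = atan2(Δeast, Δnorth) mod 360° = 273.58° ≈ 274°.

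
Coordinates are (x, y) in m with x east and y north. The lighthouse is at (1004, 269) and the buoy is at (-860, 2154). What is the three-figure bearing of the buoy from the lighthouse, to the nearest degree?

315°

Δeast = -860 − 1004 = -1864.00; Δnorth = 2154 − 269 = 1885.00.
Bearing = atan2(Δeast, Δnorth) mod 360° = 315.32° ≈ 315°.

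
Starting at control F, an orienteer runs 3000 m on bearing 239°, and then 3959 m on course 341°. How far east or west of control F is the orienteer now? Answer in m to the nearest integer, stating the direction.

Leg 1 (239°, 3000 m): east 3000 sin 239° = -2571.50, north 3000 cos 239° = -1545.11
Leg 2 (341°, 3959 m): east 3959 sin 341° = -1288.92, north 3959 cos 341° = 3743.31
Net east component: -3860.43 m.

3860 m west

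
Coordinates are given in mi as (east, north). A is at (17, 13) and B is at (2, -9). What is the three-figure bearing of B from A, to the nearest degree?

Δeast = 2 − 17 = -15.00; Δnorth = -9 − 13 = -22.00.
Bearing = atan2(Δeast, Δnorth) mod 360° = 214.29° ≈ 214°.

214°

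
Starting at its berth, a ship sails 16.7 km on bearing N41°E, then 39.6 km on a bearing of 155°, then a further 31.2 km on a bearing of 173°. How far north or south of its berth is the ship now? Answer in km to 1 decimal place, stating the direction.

54.3 km south

Leg 1 (N41°E, 16.7 km): east 16.7 sin 41° = 10.96, north 16.7 cos 41° = 12.60
Leg 2 (155°, 39.6 km): east 39.6 sin 155° = 16.74, north 39.6 cos 155° = -35.89
Leg 3 (173°, 31.2 km): east 31.2 sin 173° = 3.80, north 31.2 cos 173° = -30.97
Net north component: -54.25 km.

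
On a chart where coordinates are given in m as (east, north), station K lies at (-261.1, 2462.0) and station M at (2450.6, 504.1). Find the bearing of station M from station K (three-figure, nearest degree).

Δeast = 2450.6 − -261.1 = 2711.70; Δnorth = 504.1 − 2462.0 = -1957.90.
Bearing = atan2(Δeast, Δnorth) mod 360° = 125.83° ≈ 126°.

126°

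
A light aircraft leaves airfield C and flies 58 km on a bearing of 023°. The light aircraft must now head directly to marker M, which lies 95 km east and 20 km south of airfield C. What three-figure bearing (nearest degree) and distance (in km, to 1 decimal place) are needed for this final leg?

Leg 1 (023°, 58 km): east 58 sin 23° = 22.66, north 58 cos 23° = 53.39
Current position: (22.66, 53.39). Target: (95, -20). Remaining: Δeast = 72.34, Δnorth = -73.39.
Bearing = atan2(72.34, -73.39) mod 360° = 135.41°; distance = √((72.34)² + (-73.39)²) = 103.047 km.

135°, 103.0 km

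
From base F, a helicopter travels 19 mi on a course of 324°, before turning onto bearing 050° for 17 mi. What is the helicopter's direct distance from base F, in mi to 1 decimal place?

26.4 mi

Leg 1 (324°, 19 mi): east 19 sin 324° = -11.17, north 19 cos 324° = 15.37
Leg 2 (050°, 17 mi): east 17 sin 50° = 13.02, north 17 cos 50° = 10.93
Net: 1.85 east, 26.30 north. Distance = √((1.85)² + (26.30)²) = 26.364 mi.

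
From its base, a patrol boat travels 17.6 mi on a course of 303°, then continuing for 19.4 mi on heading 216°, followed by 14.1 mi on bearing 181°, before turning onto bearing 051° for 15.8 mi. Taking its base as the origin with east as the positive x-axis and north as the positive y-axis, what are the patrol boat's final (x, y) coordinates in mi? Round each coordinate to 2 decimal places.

(-14.13, -10.26)

Leg 1 (303°, 17.6 mi): east 17.6 sin 303° = -14.76, north 17.6 cos 303° = 9.59
Leg 2 (216°, 19.4 mi): east 19.4 sin 216° = -11.40, north 19.4 cos 216° = -15.69
Leg 3 (181°, 14.1 mi): east 14.1 sin 181° = -0.25, north 14.1 cos 181° = -14.10
Leg 4 (051°, 15.8 mi): east 15.8 sin 51° = 12.28, north 15.8 cos 51° = 9.94
Summing: -14.13 mi east, -10.26 mi north → (-14.13, -10.26).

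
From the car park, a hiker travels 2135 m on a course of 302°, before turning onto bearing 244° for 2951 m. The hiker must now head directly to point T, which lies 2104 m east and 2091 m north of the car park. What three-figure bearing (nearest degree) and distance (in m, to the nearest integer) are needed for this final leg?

Leg 1 (302°, 2135 m): east 2135 sin 302° = -1810.58, north 2135 cos 302° = 1131.38
Leg 2 (244°, 2951 m): east 2951 sin 244° = -2652.34, north 2951 cos 244° = -1293.63
Current position: (-4462.92, -162.26). Target: (2104, 2091). Remaining: Δeast = 6566.92, Δnorth = 2253.26.
Bearing = atan2(6566.92, 2253.26) mod 360° = 71.06°; distance = √((6566.92)² + (2253.26)²) = 6942.741 m.

071°, 6943 m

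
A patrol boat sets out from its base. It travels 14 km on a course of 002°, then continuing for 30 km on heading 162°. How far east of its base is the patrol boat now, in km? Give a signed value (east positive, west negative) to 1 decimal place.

Leg 1 (002°, 14 km): east 14 sin 2° = 0.49, north 14 cos 2° = 13.99
Leg 2 (162°, 30 km): east 30 sin 162° = 9.27, north 30 cos 162° = -28.53
Net east component: 9.76 km.

9.8 km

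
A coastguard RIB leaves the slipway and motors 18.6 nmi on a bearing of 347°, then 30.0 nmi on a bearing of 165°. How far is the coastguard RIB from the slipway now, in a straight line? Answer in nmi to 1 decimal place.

Leg 1 (347°, 18.6 nmi): east 18.6 sin 347° = -4.18, north 18.6 cos 347° = 18.12
Leg 2 (165°, 30.0 nmi): east 30.0 sin 165° = 7.76, north 30.0 cos 165° = -28.98
Net: 3.58 east, -10.85 north. Distance = √((3.58)² + (-10.85)²) = 11.430 nmi.

11.4 nmi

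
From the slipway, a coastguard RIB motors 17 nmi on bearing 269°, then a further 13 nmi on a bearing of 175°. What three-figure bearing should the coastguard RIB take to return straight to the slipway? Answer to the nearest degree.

Leg 1 (269°, 17 nmi): east 17 sin 269° = -17.00, north 17 cos 269° = -0.30
Leg 2 (175°, 13 nmi): east 13 sin 175° = 1.13, north 13 cos 175° = -12.95
Net displacement: -15.86 east, -13.25 north. Direction back to start is (15.86, 13.25): bearing = atan2(15.86, 13.25) mod 360° = 50.14° ≈ 050°.

050°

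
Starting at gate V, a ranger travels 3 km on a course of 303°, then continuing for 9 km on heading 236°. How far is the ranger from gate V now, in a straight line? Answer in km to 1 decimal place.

Leg 1 (303°, 3 km): east 3 sin 303° = -2.52, north 3 cos 303° = 1.63
Leg 2 (236°, 9 km): east 9 sin 236° = -7.46, north 9 cos 236° = -5.03
Net: -9.98 east, -3.40 north. Distance = √((-9.98)² + (-3.40)²) = 10.540 km.

10.5 km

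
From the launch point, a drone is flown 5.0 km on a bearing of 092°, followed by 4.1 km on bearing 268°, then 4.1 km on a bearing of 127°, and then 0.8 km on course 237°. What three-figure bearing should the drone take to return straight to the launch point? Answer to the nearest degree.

Leg 1 (092°, 5.0 km): east 5.0 sin 92° = 5.00, north 5.0 cos 92° = -0.17
Leg 2 (268°, 4.1 km): east 4.1 sin 268° = -4.10, north 4.1 cos 268° = -0.14
Leg 3 (127°, 4.1 km): east 4.1 sin 127° = 3.27, north 4.1 cos 127° = -2.47
Leg 4 (237°, 0.8 km): east 0.8 sin 237° = -0.67, north 0.8 cos 237° = -0.44
Net displacement: 3.50 east, -3.22 north. Direction back to start is (-3.50, 3.22): bearing = atan2(-3.50, 3.22) mod 360° = 312.60° ≈ 313°.

313°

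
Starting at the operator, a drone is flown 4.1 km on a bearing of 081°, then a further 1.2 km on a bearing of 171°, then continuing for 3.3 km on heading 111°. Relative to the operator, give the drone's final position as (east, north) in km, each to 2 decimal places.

(7.32, -1.73)

Leg 1 (081°, 4.1 km): east 4.1 sin 81° = 4.05, north 4.1 cos 81° = 0.64
Leg 2 (171°, 1.2 km): east 1.2 sin 171° = 0.19, north 1.2 cos 171° = -1.19
Leg 3 (111°, 3.3 km): east 3.3 sin 111° = 3.08, north 3.3 cos 111° = -1.18
Summing: 7.32 km east, -1.73 km north → (7.32, -1.73).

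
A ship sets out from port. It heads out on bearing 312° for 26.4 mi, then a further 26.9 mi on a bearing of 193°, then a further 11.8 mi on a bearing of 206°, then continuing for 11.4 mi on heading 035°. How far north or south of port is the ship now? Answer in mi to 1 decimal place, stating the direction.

Leg 1 (312°, 26.4 mi): east 26.4 sin 312° = -19.62, north 26.4 cos 312° = 17.67
Leg 2 (193°, 26.9 mi): east 26.9 sin 193° = -6.05, north 26.9 cos 193° = -26.21
Leg 3 (206°, 11.8 mi): east 11.8 sin 206° = -5.17, north 11.8 cos 206° = -10.61
Leg 4 (035°, 11.4 mi): east 11.4 sin 35° = 6.54, north 11.4 cos 35° = 9.34
Net north component: -9.81 mi.

9.8 mi south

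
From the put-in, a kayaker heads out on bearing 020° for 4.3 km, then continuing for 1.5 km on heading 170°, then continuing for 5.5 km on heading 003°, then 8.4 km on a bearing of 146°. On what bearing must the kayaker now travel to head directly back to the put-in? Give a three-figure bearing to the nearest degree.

Leg 1 (020°, 4.3 km): east 4.3 sin 20° = 1.47, north 4.3 cos 20° = 4.04
Leg 2 (170°, 1.5 km): east 1.5 sin 170° = 0.26, north 1.5 cos 170° = -1.48
Leg 3 (003°, 5.5 km): east 5.5 sin 3° = 0.29, north 5.5 cos 3° = 5.49
Leg 4 (146°, 8.4 km): east 8.4 sin 146° = 4.70, north 8.4 cos 146° = -6.96
Net displacement: 6.72 east, 1.09 north. Direction back to start is (-6.72, -1.09): bearing = atan2(-6.72, -1.09) mod 360° = 260.76° ≈ 261°.

261°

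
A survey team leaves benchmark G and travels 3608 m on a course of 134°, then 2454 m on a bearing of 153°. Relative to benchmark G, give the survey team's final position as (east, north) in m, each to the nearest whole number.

(3709, -4693)

Leg 1 (134°, 3608 m): east 3608 sin 134° = 2595.38, north 3608 cos 134° = -2506.33
Leg 2 (153°, 2454 m): east 2454 sin 153° = 1114.09, north 2454 cos 153° = -2186.53
Summing: 3709.47 m east, -4692.86 m north → (3709, -4693).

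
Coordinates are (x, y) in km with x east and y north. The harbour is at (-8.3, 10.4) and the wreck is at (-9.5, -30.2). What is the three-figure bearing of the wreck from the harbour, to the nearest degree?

Δeast = -9.5 − -8.3 = -1.20; Δnorth = -30.2 − 10.4 = -40.60.
Bearing = atan2(Δeast, Δnorth) mod 360° = 181.69° ≈ 182°.

182°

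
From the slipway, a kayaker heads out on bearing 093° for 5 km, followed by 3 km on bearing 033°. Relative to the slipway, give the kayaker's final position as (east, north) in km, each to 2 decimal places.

Leg 1 (093°, 5 km): east 5 sin 93° = 4.99, north 5 cos 93° = -0.26
Leg 2 (033°, 3 km): east 3 sin 33° = 1.63, north 3 cos 33° = 2.52
Summing: 6.63 km east, 2.25 km north → (6.63, 2.25).

(6.63, 2.25)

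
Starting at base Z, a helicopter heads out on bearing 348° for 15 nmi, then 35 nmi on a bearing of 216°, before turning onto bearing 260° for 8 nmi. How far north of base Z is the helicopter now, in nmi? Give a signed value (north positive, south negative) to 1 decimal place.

Leg 1 (348°, 15 nmi): east 15 sin 348° = -3.12, north 15 cos 348° = 14.67
Leg 2 (216°, 35 nmi): east 35 sin 216° = -20.57, north 35 cos 216° = -28.32
Leg 3 (260°, 8 nmi): east 8 sin 260° = -7.88, north 8 cos 260° = -1.39
Net north component: -15.03 nmi.

-15.0 nmi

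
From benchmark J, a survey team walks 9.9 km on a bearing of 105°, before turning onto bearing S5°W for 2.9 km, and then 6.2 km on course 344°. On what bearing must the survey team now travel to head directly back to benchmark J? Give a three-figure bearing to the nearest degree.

266°

Leg 1 (105°, 9.9 km): east 9.9 sin 105° = 9.56, north 9.9 cos 105° = -2.56
Leg 2 (S5°W, 2.9 km): east 2.9 sin 185° = -0.25, north 2.9 cos 185° = -2.89
Leg 3 (344°, 6.2 km): east 6.2 sin 344° = -1.71, north 6.2 cos 344° = 5.96
Net displacement: 7.60 east, 0.51 north. Direction back to start is (-7.60, -0.51): bearing = atan2(-7.60, -0.51) mod 360° = 266.17° ≈ 266°.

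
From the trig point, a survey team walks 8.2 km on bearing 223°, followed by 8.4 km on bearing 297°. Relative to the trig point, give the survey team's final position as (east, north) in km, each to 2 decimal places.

Leg 1 (223°, 8.2 km): east 8.2 sin 223° = -5.59, north 8.2 cos 223° = -6.00
Leg 2 (297°, 8.4 km): east 8.4 sin 297° = -7.48, north 8.4 cos 297° = 3.81
Summing: -13.08 km east, -2.18 km north → (-13.08, -2.18).

(-13.08, -2.18)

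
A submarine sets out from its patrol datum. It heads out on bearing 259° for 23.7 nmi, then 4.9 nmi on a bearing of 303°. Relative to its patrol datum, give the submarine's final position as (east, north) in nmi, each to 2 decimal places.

(-27.37, -1.85)

Leg 1 (259°, 23.7 nmi): east 23.7 sin 259° = -23.26, north 23.7 cos 259° = -4.52
Leg 2 (303°, 4.9 nmi): east 4.9 sin 303° = -4.11, north 4.9 cos 303° = 2.67
Summing: -27.37 nmi east, -1.85 nmi north → (-27.37, -1.85).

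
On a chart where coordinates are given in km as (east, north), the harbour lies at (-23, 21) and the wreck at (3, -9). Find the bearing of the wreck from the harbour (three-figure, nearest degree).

139°

Δeast = 3 − -23 = 26.00; Δnorth = -9 − 21 = -30.00.
Bearing = atan2(Δeast, Δnorth) mod 360° = 139.09° ≈ 139°.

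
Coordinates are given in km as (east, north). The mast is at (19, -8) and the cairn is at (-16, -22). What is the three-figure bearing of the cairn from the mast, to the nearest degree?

248°

Δeast = -16 − 19 = -35.00; Δnorth = -22 − -8 = -14.00.
Bearing = atan2(Δeast, Δnorth) mod 360° = 248.20° ≈ 248°.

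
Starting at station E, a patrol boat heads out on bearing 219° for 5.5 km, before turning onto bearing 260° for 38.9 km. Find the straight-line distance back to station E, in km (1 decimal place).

Leg 1 (219°, 5.5 km): east 5.5 sin 219° = -3.46, north 5.5 cos 219° = -4.27
Leg 2 (260°, 38.9 km): east 38.9 sin 260° = -38.31, north 38.9 cos 260° = -6.75
Net: -41.77 east, -11.03 north. Distance = √((-41.77)² + (-11.03)²) = 43.202 km.

43.2 km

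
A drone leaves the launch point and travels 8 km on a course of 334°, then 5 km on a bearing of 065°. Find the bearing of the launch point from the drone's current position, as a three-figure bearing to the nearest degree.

Leg 1 (334°, 8 km): east 8 sin 334° = -3.51, north 8 cos 334° = 7.19
Leg 2 (065°, 5 km): east 5 sin 65° = 4.53, north 5 cos 65° = 2.11
Net displacement: 1.02 east, 9.30 north. Direction back to start is (-1.02, -9.30): bearing = atan2(-1.02, -9.30) mod 360° = 186.28° ≈ 186°.

186°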